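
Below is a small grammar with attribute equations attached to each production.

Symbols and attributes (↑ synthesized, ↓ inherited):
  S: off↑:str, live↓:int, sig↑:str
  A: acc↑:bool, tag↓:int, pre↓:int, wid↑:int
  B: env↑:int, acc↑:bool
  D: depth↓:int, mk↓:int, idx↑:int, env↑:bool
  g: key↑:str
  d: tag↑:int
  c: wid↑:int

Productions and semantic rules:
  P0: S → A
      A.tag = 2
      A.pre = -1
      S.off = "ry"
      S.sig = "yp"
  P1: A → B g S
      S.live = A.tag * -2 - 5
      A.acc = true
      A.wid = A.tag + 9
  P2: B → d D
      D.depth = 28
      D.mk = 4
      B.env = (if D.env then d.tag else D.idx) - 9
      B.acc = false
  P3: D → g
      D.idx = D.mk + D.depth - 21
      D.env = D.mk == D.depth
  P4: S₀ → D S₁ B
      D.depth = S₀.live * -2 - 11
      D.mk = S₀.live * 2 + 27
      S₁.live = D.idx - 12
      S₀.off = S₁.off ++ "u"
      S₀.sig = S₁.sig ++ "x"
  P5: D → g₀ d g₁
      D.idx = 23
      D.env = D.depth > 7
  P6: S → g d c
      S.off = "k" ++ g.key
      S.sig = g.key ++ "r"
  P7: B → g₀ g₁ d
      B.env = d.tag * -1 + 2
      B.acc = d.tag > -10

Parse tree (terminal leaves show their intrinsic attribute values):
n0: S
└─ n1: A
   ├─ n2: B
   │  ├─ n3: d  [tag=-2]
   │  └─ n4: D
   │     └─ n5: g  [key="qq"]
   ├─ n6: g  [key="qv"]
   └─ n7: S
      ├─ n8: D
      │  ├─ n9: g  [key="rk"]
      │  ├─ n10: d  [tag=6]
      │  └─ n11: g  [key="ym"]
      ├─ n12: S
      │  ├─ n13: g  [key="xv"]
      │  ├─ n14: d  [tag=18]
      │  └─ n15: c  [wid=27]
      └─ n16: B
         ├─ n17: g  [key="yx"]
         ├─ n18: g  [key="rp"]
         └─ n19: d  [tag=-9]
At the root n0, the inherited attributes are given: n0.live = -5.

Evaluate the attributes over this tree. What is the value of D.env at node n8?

1. n0.live = -5  [given at root]
2. n1.tag = 2  [2]
3. n1.pre = -1  [-1]
4. n3.tag = -2  [terminal]
5. n4.depth = 28  [28]
6. n4.mk = 4  [4]
7. n5.key = "qq"  [terminal]
8. n4.idx = 11  [D.mk + D.depth - 21]
9. n4.env = false  [D.mk == D.depth]
10. n2.env = 2  [(if D.env then d.tag else D.idx) - 9]
11. n2.acc = false  [false]
12. n6.key = "qv"  [terminal]
13. n7.live = -9  [A.tag * -2 - 5]
14. n8.depth = 7  [S₀.live * -2 - 11]
15. n8.mk = 9  [S₀.live * 2 + 27]
16. n9.key = "rk"  [terminal]
17. n10.tag = 6  [terminal]
18. n11.key = "ym"  [terminal]
19. n8.idx = 23  [23]
20. n8.env = false  [D.depth > 7]
21. n12.live = 11  [D.idx - 12]
22. n13.key = "xv"  [terminal]
23. n14.tag = 18  [terminal]
24. n15.wid = 27  [terminal]
25. n12.off = "kxv"  ["k" ++ g.key]
26. n12.sig = "xvr"  [g.key ++ "r"]
27. n17.key = "yx"  [terminal]
28. n18.key = "rp"  [terminal]
29. n19.tag = -9  [terminal]
30. n16.env = 11  [d.tag * -1 + 2]
31. n16.acc = true  [d.tag > -10]
32. n7.off = "kxvu"  [S₁.off ++ "u"]
33. n7.sig = "xvrx"  [S₁.sig ++ "x"]
34. n1.acc = true  [true]
35. n1.wid = 11  [A.tag + 9]
36. n0.off = "ry"  ["ry"]
37. n0.sig = "yp"  ["yp"]

false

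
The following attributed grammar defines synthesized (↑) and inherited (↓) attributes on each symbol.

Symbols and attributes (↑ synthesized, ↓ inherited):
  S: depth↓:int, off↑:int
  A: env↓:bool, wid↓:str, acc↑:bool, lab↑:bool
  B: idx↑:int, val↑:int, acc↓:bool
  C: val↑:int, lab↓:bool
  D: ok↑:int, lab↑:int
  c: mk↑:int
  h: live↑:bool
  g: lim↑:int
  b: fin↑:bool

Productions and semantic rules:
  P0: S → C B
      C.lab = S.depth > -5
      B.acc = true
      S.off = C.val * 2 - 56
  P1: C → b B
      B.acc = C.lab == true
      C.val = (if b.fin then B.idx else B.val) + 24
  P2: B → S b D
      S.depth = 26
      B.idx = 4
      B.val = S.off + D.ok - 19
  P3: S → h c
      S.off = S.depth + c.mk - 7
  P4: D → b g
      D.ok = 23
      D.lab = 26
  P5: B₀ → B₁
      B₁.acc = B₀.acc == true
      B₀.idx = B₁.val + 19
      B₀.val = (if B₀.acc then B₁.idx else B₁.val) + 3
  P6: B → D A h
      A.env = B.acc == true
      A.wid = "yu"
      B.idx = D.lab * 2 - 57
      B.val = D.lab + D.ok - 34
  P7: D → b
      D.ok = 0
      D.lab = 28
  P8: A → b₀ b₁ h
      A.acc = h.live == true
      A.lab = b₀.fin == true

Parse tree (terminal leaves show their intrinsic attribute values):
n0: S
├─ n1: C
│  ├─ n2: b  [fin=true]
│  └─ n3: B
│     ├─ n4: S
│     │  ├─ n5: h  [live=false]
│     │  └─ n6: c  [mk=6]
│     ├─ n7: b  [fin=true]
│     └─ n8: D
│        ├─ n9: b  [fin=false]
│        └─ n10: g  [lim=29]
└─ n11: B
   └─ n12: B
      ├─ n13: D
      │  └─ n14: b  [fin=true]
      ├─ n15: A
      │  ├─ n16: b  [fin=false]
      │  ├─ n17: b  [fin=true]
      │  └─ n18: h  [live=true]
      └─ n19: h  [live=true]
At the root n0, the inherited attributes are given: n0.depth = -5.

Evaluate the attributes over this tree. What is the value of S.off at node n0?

0

1. n0.depth = -5  [given at root]
2. n1.lab = false  [S.depth > -5]
3. n2.fin = true  [terminal]
4. n3.acc = false  [C.lab == true]
5. n4.depth = 26  [26]
6. n5.live = false  [terminal]
7. n6.mk = 6  [terminal]
8. n4.off = 25  [S.depth + c.mk - 7]
9. n7.fin = true  [terminal]
10. n9.fin = false  [terminal]
11. n10.lim = 29  [terminal]
12. n8.ok = 23  [23]
13. n8.lab = 26  [26]
14. n3.idx = 4  [4]
15. n3.val = 29  [S.off + D.ok - 19]
16. n1.val = 28  [(if b.fin then B.idx else B.val) + 24]
17. n11.acc = true  [true]
18. n12.acc = true  [B₀.acc == true]
19. n14.fin = true  [terminal]
20. n13.ok = 0  [0]
21. n13.lab = 28  [28]
22. n15.env = true  [B.acc == true]
23. n15.wid = "yu"  ["yu"]
24. n16.fin = false  [terminal]
25. n17.fin = true  [terminal]
26. n18.live = true  [terminal]
27. n15.acc = true  [h.live == true]
28. n15.lab = false  [b₀.fin == true]
29. n19.live = true  [terminal]
30. n12.idx = -1  [D.lab * 2 - 57]
31. n12.val = -6  [D.lab + D.ok - 34]
32. n11.idx = 13  [B₁.val + 19]
33. n11.val = 2  [(if B₀.acc then B₁.idx else B₁.val) + 3]
34. n0.off = 0  [C.val * 2 - 56]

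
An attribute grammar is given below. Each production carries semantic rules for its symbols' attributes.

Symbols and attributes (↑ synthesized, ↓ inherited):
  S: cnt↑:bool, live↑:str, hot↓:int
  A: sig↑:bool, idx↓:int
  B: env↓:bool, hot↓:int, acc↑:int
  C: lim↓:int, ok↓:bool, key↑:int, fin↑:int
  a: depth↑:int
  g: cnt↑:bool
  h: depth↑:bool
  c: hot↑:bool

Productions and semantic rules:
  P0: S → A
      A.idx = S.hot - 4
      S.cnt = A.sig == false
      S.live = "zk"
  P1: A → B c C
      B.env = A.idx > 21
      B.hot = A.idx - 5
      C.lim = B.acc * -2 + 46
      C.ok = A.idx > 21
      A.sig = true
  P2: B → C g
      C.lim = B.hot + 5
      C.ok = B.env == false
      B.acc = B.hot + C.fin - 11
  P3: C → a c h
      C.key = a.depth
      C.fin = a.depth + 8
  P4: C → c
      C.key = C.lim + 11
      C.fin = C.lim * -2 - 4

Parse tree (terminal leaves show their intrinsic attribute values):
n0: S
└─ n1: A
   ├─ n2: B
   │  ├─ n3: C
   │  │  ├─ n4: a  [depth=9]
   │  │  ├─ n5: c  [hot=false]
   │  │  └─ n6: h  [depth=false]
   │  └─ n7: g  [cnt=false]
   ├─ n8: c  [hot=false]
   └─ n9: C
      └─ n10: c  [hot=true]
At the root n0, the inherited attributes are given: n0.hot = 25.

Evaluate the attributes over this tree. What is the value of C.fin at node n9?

-8

1. n0.hot = 25  [given at root]
2. n1.idx = 21  [S.hot - 4]
3. n2.env = false  [A.idx > 21]
4. n2.hot = 16  [A.idx - 5]
5. n3.lim = 21  [B.hot + 5]
6. n3.ok = true  [B.env == false]
7. n4.depth = 9  [terminal]
8. n5.hot = false  [terminal]
9. n6.depth = false  [terminal]
10. n3.key = 9  [a.depth]
11. n3.fin = 17  [a.depth + 8]
12. n7.cnt = false  [terminal]
13. n2.acc = 22  [B.hot + C.fin - 11]
14. n8.hot = false  [terminal]
15. n9.lim = 2  [B.acc * -2 + 46]
16. n9.ok = false  [A.idx > 21]
17. n10.hot = true  [terminal]
18. n9.key = 13  [C.lim + 11]
19. n9.fin = -8  [C.lim * -2 - 4]
20. n1.sig = true  [true]
21. n0.cnt = false  [A.sig == false]
22. n0.live = "zk"  ["zk"]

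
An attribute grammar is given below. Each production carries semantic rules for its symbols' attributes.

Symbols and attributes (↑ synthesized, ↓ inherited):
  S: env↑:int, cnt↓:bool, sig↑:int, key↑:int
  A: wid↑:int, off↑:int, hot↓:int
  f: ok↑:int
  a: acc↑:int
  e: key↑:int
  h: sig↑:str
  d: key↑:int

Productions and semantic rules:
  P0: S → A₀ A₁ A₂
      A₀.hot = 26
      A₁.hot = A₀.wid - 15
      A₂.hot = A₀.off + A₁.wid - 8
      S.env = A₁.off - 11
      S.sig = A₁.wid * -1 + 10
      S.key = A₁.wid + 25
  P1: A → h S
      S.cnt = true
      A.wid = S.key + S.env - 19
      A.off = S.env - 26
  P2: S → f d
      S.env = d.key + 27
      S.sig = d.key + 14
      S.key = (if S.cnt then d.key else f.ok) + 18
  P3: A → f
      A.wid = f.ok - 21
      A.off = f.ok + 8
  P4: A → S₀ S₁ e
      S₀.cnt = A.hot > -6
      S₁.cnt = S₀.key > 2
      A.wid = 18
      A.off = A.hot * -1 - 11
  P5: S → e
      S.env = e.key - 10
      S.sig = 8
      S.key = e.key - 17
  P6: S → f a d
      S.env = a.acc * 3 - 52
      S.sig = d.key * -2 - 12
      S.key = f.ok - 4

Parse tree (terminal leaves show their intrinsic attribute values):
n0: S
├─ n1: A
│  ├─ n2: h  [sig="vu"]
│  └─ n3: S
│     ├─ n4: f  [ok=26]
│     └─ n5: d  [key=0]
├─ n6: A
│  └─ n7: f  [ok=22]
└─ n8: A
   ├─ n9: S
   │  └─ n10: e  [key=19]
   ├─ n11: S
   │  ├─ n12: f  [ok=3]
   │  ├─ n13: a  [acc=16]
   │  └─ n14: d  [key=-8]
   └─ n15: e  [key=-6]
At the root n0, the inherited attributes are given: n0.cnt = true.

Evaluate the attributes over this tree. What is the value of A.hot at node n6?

1. n0.cnt = true  [given at root]
2. n1.hot = 26  [26]
3. n2.sig = "vu"  [terminal]
4. n3.cnt = true  [true]
5. n4.ok = 26  [terminal]
6. n5.key = 0  [terminal]
7. n3.env = 27  [d.key + 27]
8. n3.sig = 14  [d.key + 14]
9. n3.key = 18  [(if S.cnt then d.key else f.ok) + 18]
10. n1.wid = 26  [S.key + S.env - 19]
11. n1.off = 1  [S.env - 26]
12. n6.hot = 11  [A₀.wid - 15]
13. n7.ok = 22  [terminal]
14. n6.wid = 1  [f.ok - 21]
15. n6.off = 30  [f.ok + 8]
16. n8.hot = -6  [A₀.off + A₁.wid - 8]
17. n9.cnt = false  [A.hot > -6]
18. n10.key = 19  [terminal]
19. n9.env = 9  [e.key - 10]
20. n9.sig = 8  [8]
21. n9.key = 2  [e.key - 17]
22. n11.cnt = false  [S₀.key > 2]
23. n12.ok = 3  [terminal]
24. n13.acc = 16  [terminal]
25. n14.key = -8  [terminal]
26. n11.env = -4  [a.acc * 3 - 52]
27. n11.sig = 4  [d.key * -2 - 12]
28. n11.key = -1  [f.ok - 4]
29. n15.key = -6  [terminal]
30. n8.wid = 18  [18]
31. n8.off = -5  [A.hot * -1 - 11]
32. n0.env = 19  [A₁.off - 11]
33. n0.sig = 9  [A₁.wid * -1 + 10]
34. n0.key = 26  [A₁.wid + 25]

11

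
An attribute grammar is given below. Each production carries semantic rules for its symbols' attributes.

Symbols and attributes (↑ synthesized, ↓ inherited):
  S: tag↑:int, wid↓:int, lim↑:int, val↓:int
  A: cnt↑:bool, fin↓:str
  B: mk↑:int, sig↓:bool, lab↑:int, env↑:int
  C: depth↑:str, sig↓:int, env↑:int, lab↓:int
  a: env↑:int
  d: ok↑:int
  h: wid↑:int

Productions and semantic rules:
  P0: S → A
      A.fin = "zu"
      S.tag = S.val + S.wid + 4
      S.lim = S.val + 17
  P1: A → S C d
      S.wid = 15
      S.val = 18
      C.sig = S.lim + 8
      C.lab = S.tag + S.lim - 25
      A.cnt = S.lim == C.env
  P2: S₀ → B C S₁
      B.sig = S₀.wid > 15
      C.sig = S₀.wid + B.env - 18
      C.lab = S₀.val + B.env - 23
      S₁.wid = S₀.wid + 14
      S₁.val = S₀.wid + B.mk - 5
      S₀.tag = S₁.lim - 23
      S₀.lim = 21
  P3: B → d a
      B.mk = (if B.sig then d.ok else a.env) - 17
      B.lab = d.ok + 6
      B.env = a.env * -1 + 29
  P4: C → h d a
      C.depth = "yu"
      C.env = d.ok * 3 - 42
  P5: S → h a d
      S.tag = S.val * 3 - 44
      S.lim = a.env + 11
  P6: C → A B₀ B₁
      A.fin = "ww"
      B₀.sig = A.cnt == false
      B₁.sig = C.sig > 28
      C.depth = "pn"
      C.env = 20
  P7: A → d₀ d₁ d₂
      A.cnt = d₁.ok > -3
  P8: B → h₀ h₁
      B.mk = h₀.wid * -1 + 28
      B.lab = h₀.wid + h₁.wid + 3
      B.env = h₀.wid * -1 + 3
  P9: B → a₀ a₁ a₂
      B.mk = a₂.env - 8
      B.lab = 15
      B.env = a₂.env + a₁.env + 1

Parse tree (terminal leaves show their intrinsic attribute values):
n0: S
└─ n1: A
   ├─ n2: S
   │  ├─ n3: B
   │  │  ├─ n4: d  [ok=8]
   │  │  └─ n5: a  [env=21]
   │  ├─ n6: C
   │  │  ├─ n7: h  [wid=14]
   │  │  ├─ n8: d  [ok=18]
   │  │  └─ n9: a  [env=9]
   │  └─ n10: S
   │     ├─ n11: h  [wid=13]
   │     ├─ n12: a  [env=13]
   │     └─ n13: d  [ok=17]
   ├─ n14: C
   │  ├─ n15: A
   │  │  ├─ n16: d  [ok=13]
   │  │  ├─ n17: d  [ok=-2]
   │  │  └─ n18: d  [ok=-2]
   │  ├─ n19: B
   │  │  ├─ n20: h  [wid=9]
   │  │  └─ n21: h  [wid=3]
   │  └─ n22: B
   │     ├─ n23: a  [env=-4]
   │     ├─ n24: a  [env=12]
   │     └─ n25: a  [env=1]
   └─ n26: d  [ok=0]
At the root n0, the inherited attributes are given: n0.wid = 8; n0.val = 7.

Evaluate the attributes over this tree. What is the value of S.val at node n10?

14

1. n0.wid = 8  [given at root]
2. n0.val = 7  [given at root]
3. n1.fin = "zu"  ["zu"]
4. n2.wid = 15  [15]
5. n2.val = 18  [18]
6. n3.sig = false  [S₀.wid > 15]
7. n4.ok = 8  [terminal]
8. n5.env = 21  [terminal]
9. n3.mk = 4  [(if B.sig then d.ok else a.env) - 17]
10. n3.lab = 14  [d.ok + 6]
11. n3.env = 8  [a.env * -1 + 29]
12. n6.sig = 5  [S₀.wid + B.env - 18]
13. n6.lab = 3  [S₀.val + B.env - 23]
14. n7.wid = 14  [terminal]
15. n8.ok = 18  [terminal]
16. n9.env = 9  [terminal]
17. n6.depth = "yu"  ["yu"]
18. n6.env = 12  [d.ok * 3 - 42]
19. n10.wid = 29  [S₀.wid + 14]
20. n10.val = 14  [S₀.wid + B.mk - 5]
21. n11.wid = 13  [terminal]
22. n12.env = 13  [terminal]
23. n13.ok = 17  [terminal]
24. n10.tag = -2  [S.val * 3 - 44]
25. n10.lim = 24  [a.env + 11]
26. n2.tag = 1  [S₁.lim - 23]
27. n2.lim = 21  [21]
28. n14.sig = 29  [S.lim + 8]
29. n14.lab = -3  [S.tag + S.lim - 25]
30. n15.fin = "ww"  ["ww"]
31. n16.ok = 13  [terminal]
32. n17.ok = -2  [terminal]
33. n18.ok = -2  [terminal]
34. n15.cnt = true  [d₁.ok > -3]
35. n19.sig = false  [A.cnt == false]
36. n20.wid = 9  [terminal]
37. n21.wid = 3  [terminal]
38. n19.mk = 19  [h₀.wid * -1 + 28]
39. n19.lab = 15  [h₀.wid + h₁.wid + 3]
40. n19.env = -6  [h₀.wid * -1 + 3]
41. n22.sig = true  [C.sig > 28]
42. n23.env = -4  [terminal]
43. n24.env = 12  [terminal]
44. n25.env = 1  [terminal]
45. n22.mk = -7  [a₂.env - 8]
46. n22.lab = 15  [15]
47. n22.env = 14  [a₂.env + a₁.env + 1]
48. n14.depth = "pn"  ["pn"]
49. n14.env = 20  [20]
50. n26.ok = 0  [terminal]
51. n1.cnt = false  [S.lim == C.env]
52. n0.tag = 19  [S.val + S.wid + 4]
53. n0.lim = 24  [S.val + 17]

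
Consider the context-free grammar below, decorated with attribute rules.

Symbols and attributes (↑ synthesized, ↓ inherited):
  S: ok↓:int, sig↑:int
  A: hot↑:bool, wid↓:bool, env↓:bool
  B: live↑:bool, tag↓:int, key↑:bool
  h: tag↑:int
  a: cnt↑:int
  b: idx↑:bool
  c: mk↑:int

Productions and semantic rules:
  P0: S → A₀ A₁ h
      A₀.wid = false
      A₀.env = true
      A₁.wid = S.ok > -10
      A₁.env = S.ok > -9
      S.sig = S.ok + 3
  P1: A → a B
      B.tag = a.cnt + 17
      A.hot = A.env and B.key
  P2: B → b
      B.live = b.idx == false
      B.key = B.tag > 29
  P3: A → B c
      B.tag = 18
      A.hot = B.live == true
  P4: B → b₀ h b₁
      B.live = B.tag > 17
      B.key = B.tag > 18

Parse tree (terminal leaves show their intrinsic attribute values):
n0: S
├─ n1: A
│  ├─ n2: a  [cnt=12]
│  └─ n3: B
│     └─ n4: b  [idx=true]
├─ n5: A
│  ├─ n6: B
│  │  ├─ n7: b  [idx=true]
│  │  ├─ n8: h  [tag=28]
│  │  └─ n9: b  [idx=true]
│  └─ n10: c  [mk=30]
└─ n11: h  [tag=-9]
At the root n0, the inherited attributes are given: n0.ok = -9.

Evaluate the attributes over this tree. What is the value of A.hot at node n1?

false

1. n0.ok = -9  [given at root]
2. n1.wid = false  [false]
3. n1.env = true  [true]
4. n2.cnt = 12  [terminal]
5. n3.tag = 29  [a.cnt + 17]
6. n4.idx = true  [terminal]
7. n3.live = false  [b.idx == false]
8. n3.key = false  [B.tag > 29]
9. n1.hot = false  [A.env and B.key]
10. n5.wid = true  [S.ok > -10]
11. n5.env = false  [S.ok > -9]
12. n6.tag = 18  [18]
13. n7.idx = true  [terminal]
14. n8.tag = 28  [terminal]
15. n9.idx = true  [terminal]
16. n6.live = true  [B.tag > 17]
17. n6.key = false  [B.tag > 18]
18. n10.mk = 30  [terminal]
19. n5.hot = true  [B.live == true]
20. n11.tag = -9  [terminal]
21. n0.sig = -6  [S.ok + 3]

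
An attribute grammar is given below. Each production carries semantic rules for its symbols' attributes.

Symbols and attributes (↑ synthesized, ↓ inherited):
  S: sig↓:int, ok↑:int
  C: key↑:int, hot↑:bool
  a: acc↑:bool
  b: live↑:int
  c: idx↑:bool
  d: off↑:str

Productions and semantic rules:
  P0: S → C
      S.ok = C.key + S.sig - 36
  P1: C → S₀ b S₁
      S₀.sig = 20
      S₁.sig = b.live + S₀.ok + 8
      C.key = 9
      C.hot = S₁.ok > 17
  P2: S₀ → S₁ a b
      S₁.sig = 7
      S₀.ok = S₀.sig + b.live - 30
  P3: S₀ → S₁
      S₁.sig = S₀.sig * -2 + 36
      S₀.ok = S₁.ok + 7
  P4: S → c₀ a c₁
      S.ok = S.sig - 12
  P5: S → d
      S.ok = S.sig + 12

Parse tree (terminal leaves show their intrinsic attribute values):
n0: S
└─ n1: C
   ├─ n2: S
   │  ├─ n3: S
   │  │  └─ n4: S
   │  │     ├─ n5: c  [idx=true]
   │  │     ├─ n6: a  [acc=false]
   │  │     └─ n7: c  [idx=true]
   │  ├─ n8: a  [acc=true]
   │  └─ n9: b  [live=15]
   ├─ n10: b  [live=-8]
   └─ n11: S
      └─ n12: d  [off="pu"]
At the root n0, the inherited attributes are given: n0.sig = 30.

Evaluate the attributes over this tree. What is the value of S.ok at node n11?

17

1. n0.sig = 30  [given at root]
2. n2.sig = 20  [20]
3. n3.sig = 7  [7]
4. n4.sig = 22  [S₀.sig * -2 + 36]
5. n5.idx = true  [terminal]
6. n6.acc = false  [terminal]
7. n7.idx = true  [terminal]
8. n4.ok = 10  [S.sig - 12]
9. n3.ok = 17  [S₁.ok + 7]
10. n8.acc = true  [terminal]
11. n9.live = 15  [terminal]
12. n2.ok = 5  [S₀.sig + b.live - 30]
13. n10.live = -8  [terminal]
14. n11.sig = 5  [b.live + S₀.ok + 8]
15. n12.off = "pu"  [terminal]
16. n11.ok = 17  [S.sig + 12]
17. n1.key = 9  [9]
18. n1.hot = false  [S₁.ok > 17]
19. n0.ok = 3  [C.key + S.sig - 36]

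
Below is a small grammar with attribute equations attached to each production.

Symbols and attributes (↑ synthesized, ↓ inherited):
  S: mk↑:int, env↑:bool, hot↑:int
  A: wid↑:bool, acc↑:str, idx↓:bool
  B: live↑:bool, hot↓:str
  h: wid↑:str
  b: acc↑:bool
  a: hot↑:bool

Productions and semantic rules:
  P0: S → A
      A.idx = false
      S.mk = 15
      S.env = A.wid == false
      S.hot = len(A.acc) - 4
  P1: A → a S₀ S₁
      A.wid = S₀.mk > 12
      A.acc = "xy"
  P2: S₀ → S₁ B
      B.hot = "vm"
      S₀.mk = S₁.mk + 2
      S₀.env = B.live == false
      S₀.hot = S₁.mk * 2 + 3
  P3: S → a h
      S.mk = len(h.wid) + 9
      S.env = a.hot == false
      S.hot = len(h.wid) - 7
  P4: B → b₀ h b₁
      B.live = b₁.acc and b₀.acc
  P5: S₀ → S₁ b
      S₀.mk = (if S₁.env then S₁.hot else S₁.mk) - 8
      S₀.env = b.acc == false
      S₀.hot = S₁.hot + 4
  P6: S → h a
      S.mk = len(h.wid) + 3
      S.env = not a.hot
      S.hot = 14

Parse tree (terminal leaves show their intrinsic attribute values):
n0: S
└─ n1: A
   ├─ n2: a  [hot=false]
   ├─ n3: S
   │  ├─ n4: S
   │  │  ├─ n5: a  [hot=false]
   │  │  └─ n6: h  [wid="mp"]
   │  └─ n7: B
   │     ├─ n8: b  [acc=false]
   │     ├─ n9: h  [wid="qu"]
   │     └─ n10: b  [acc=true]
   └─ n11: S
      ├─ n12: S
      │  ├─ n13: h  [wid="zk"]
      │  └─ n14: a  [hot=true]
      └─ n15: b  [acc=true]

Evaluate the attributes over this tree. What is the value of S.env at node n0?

false

1. n1.idx = false  [false]
2. n2.hot = false  [terminal]
3. n5.hot = false  [terminal]
4. n6.wid = "mp"  [terminal]
5. n4.mk = 11  [len(h.wid) + 9]
6. n4.env = true  [a.hot == false]
7. n4.hot = -5  [len(h.wid) - 7]
8. n7.hot = "vm"  ["vm"]
9. n8.acc = false  [terminal]
10. n9.wid = "qu"  [terminal]
11. n10.acc = true  [terminal]
12. n7.live = false  [b₁.acc and b₀.acc]
13. n3.mk = 13  [S₁.mk + 2]
14. n3.env = true  [B.live == false]
15. n3.hot = 25  [S₁.mk * 2 + 3]
16. n13.wid = "zk"  [terminal]
17. n14.hot = true  [terminal]
18. n12.mk = 5  [len(h.wid) + 3]
19. n12.env = false  [not a.hot]
20. n12.hot = 14  [14]
21. n15.acc = true  [terminal]
22. n11.mk = -3  [(if S₁.env then S₁.hot else S₁.mk) - 8]
23. n11.env = false  [b.acc == false]
24. n11.hot = 18  [S₁.hot + 4]
25. n1.wid = true  [S₀.mk > 12]
26. n1.acc = "xy"  ["xy"]
27. n0.mk = 15  [15]
28. n0.env = false  [A.wid == false]
29. n0.hot = -2  [len(A.acc) - 4]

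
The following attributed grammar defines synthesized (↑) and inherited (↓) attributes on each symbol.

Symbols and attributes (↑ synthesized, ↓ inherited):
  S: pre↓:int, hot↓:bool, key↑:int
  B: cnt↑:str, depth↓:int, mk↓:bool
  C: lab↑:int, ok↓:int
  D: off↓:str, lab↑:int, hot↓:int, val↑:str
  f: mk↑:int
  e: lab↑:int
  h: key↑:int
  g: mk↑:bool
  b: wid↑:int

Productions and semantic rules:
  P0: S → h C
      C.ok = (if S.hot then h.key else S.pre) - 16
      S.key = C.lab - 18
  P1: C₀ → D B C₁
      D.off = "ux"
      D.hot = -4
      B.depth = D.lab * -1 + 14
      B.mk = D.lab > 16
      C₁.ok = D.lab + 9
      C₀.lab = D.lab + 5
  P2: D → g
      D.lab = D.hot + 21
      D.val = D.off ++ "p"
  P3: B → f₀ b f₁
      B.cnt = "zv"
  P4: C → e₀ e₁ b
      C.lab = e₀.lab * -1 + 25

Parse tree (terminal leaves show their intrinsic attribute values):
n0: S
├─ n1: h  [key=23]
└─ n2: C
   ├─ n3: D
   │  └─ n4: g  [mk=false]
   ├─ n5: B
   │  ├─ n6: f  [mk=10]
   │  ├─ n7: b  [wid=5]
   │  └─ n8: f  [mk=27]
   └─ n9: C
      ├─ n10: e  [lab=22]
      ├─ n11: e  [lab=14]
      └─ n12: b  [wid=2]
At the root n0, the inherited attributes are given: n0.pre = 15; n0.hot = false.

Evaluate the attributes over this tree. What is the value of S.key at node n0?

4

1. n0.pre = 15  [given at root]
2. n0.hot = false  [given at root]
3. n1.key = 23  [terminal]
4. n2.ok = -1  [(if S.hot then h.key else S.pre) - 16]
5. n3.off = "ux"  ["ux"]
6. n3.hot = -4  [-4]
7. n4.mk = false  [terminal]
8. n3.lab = 17  [D.hot + 21]
9. n3.val = "uxp"  [D.off ++ "p"]
10. n5.depth = -3  [D.lab * -1 + 14]
11. n5.mk = true  [D.lab > 16]
12. n6.mk = 10  [terminal]
13. n7.wid = 5  [terminal]
14. n8.mk = 27  [terminal]
15. n5.cnt = "zv"  ["zv"]
16. n9.ok = 26  [D.lab + 9]
17. n10.lab = 22  [terminal]
18. n11.lab = 14  [terminal]
19. n12.wid = 2  [terminal]
20. n9.lab = 3  [e₀.lab * -1 + 25]
21. n2.lab = 22  [D.lab + 5]
22. n0.key = 4  [C.lab - 18]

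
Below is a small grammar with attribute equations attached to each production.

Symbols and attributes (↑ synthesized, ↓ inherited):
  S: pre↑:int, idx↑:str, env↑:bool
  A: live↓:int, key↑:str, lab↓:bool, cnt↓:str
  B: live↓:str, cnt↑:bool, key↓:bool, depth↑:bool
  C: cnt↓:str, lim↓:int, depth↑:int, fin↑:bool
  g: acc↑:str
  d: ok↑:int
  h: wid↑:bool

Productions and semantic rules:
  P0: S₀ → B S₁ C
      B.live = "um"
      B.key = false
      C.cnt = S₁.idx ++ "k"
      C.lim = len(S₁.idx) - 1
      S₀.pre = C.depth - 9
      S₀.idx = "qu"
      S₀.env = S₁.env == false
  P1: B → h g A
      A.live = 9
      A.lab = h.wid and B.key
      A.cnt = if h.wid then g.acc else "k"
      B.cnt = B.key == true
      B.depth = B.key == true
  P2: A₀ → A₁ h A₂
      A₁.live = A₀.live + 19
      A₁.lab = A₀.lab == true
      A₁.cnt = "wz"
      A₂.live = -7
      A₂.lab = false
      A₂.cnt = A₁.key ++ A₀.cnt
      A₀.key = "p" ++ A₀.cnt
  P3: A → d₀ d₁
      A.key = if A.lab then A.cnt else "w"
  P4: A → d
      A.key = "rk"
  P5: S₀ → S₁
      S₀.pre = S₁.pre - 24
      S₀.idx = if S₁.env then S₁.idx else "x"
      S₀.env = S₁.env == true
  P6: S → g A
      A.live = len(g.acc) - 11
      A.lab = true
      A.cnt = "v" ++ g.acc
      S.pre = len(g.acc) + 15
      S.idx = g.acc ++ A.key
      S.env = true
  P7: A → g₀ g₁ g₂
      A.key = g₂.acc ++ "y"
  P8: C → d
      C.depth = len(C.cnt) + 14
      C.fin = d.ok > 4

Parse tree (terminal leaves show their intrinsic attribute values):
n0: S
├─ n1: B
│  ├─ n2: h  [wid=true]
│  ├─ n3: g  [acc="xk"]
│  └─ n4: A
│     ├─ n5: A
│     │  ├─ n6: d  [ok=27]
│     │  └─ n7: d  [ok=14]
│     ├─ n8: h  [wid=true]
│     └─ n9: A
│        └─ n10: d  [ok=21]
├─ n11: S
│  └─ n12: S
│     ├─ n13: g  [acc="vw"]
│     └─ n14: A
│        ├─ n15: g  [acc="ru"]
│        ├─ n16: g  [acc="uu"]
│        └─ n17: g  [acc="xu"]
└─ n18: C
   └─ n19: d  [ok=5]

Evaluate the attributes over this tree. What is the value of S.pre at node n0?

1. n1.live = "um"  ["um"]
2. n1.key = false  [false]
3. n2.wid = true  [terminal]
4. n3.acc = "xk"  [terminal]
5. n4.live = 9  [9]
6. n4.lab = false  [h.wid and B.key]
7. n4.cnt = "xk"  [if h.wid then g.acc else "k"]
8. n5.live = 28  [A₀.live + 19]
9. n5.lab = false  [A₀.lab == true]
10. n5.cnt = "wz"  ["wz"]
11. n6.ok = 27  [terminal]
12. n7.ok = 14  [terminal]
13. n5.key = "w"  [if A.lab then A.cnt else "w"]
14. n8.wid = true  [terminal]
15. n9.live = -7  [-7]
16. n9.lab = false  [false]
17. n9.cnt = "wxk"  [A₁.key ++ A₀.cnt]
18. n10.ok = 21  [terminal]
19. n9.key = "rk"  ["rk"]
20. n4.key = "pxk"  ["p" ++ A₀.cnt]
21. n1.cnt = false  [B.key == true]
22. n1.depth = false  [B.key == true]
23. n13.acc = "vw"  [terminal]
24. n14.live = -9  [len(g.acc) - 11]
25. n14.lab = true  [true]
26. n14.cnt = "vvw"  ["v" ++ g.acc]
27. n15.acc = "ru"  [terminal]
28. n16.acc = "uu"  [terminal]
29. n17.acc = "xu"  [terminal]
30. n14.key = "xuy"  [g₂.acc ++ "y"]
31. n12.pre = 17  [len(g.acc) + 15]
32. n12.idx = "vwxuy"  [g.acc ++ A.key]
33. n12.env = true  [true]
34. n11.pre = -7  [S₁.pre - 24]
35. n11.idx = "vwxuy"  [if S₁.env then S₁.idx else "x"]
36. n11.env = true  [S₁.env == true]
37. n18.cnt = "vwxuyk"  [S₁.idx ++ "k"]
38. n18.lim = 4  [len(S₁.idx) - 1]
39. n19.ok = 5  [terminal]
40. n18.depth = 20  [len(C.cnt) + 14]
41. n18.fin = true  [d.ok > 4]
42. n0.pre = 11  [C.depth - 9]
43. n0.idx = "qu"  ["qu"]
44. n0.env = false  [S₁.env == false]

11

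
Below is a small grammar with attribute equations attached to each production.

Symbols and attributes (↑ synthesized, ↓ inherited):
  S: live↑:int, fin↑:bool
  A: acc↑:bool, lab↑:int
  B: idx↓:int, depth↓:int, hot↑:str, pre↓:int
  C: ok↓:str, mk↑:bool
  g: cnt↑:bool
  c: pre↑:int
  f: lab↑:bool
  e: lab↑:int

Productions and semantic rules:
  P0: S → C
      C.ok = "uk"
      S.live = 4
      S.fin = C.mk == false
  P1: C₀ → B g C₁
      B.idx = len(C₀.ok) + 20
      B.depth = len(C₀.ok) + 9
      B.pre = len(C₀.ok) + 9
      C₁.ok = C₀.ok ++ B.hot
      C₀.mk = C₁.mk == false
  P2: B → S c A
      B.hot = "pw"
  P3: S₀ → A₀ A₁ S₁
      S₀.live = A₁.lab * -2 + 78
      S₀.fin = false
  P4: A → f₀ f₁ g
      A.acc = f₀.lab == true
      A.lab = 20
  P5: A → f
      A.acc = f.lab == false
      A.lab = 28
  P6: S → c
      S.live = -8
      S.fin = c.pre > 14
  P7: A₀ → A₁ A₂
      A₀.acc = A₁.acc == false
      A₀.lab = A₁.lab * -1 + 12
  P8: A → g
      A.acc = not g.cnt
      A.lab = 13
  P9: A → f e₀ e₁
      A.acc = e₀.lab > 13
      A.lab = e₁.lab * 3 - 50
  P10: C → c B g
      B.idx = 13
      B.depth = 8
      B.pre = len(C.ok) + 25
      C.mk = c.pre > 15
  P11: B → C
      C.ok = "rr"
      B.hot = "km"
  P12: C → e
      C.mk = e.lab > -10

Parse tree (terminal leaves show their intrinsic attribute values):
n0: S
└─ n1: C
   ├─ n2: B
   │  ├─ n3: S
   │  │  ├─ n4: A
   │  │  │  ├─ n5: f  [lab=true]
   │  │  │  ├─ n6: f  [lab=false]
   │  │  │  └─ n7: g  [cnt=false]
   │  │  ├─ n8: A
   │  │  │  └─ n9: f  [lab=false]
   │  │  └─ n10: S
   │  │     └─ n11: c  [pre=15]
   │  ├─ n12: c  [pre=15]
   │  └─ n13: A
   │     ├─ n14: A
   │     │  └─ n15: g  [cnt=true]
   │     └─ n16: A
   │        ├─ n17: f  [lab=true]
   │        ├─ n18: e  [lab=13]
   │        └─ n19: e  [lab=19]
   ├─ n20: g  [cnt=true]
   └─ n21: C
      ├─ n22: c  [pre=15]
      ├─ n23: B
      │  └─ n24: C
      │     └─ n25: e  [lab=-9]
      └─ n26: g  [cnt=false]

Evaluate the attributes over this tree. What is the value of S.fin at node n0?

1. n1.ok = "uk"  ["uk"]
2. n2.idx = 22  [len(C₀.ok) + 20]
3. n2.depth = 11  [len(C₀.ok) + 9]
4. n2.pre = 11  [len(C₀.ok) + 9]
5. n5.lab = true  [terminal]
6. n6.lab = false  [terminal]
7. n7.cnt = false  [terminal]
8. n4.acc = true  [f₀.lab == true]
9. n4.lab = 20  [20]
10. n9.lab = false  [terminal]
11. n8.acc = true  [f.lab == false]
12. n8.lab = 28  [28]
13. n11.pre = 15  [terminal]
14. n10.live = -8  [-8]
15. n10.fin = true  [c.pre > 14]
16. n3.live = 22  [A₁.lab * -2 + 78]
17. n3.fin = false  [false]
18. n12.pre = 15  [terminal]
19. n15.cnt = true  [terminal]
20. n14.acc = false  [not g.cnt]
21. n14.lab = 13  [13]
22. n17.lab = true  [terminal]
23. n18.lab = 13  [terminal]
24. n19.lab = 19  [terminal]
25. n16.acc = false  [e₀.lab > 13]
26. n16.lab = 7  [e₁.lab * 3 - 50]
27. n13.acc = true  [A₁.acc == false]
28. n13.lab = -1  [A₁.lab * -1 + 12]
29. n2.hot = "pw"  ["pw"]
30. n20.cnt = true  [terminal]
31. n21.ok = "ukpw"  [C₀.ok ++ B.hot]
32. n22.pre = 15  [terminal]
33. n23.idx = 13  [13]
34. n23.depth = 8  [8]
35. n23.pre = 29  [len(C.ok) + 25]
36. n24.ok = "rr"  ["rr"]
37. n25.lab = -9  [terminal]
38. n24.mk = true  [e.lab > -10]
39. n23.hot = "km"  ["km"]
40. n26.cnt = false  [terminal]
41. n21.mk = false  [c.pre > 15]
42. n1.mk = true  [C₁.mk == false]
43. n0.live = 4  [4]
44. n0.fin = false  [C.mk == false]

false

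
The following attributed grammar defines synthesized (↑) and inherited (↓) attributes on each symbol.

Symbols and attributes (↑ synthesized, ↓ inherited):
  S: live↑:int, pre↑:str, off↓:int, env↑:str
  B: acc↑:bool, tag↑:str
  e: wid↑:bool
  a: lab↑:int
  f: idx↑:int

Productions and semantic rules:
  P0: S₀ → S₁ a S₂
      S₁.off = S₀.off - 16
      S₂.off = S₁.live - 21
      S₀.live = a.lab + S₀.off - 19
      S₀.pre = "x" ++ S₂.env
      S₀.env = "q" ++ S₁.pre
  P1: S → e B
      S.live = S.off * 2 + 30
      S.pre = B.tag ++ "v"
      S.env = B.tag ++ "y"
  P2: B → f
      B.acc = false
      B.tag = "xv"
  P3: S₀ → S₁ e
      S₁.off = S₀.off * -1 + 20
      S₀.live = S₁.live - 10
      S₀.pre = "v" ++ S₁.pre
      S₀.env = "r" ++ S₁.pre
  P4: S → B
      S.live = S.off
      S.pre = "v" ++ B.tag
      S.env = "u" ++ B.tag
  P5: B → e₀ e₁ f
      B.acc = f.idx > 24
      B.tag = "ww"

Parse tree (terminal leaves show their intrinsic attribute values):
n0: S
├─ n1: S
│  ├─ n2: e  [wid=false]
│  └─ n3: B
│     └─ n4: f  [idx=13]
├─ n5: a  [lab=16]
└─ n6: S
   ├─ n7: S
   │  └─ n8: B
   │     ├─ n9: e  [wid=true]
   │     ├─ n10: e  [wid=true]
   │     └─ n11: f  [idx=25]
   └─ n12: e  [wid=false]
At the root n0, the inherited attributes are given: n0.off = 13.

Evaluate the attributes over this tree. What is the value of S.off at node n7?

1. n0.off = 13  [given at root]
2. n1.off = -3  [S₀.off - 16]
3. n2.wid = false  [terminal]
4. n4.idx = 13  [terminal]
5. n3.acc = false  [false]
6. n3.tag = "xv"  ["xv"]
7. n1.live = 24  [S.off * 2 + 30]
8. n1.pre = "xvv"  [B.tag ++ "v"]
9. n1.env = "xvy"  [B.tag ++ "y"]
10. n5.lab = 16  [terminal]
11. n6.off = 3  [S₁.live - 21]
12. n7.off = 17  [S₀.off * -1 + 20]
13. n9.wid = true  [terminal]
14. n10.wid = true  [terminal]
15. n11.idx = 25  [terminal]
16. n8.acc = true  [f.idx > 24]
17. n8.tag = "ww"  ["ww"]
18. n7.live = 17  [S.off]
19. n7.pre = "vww"  ["v" ++ B.tag]
20. n7.env = "uww"  ["u" ++ B.tag]
21. n12.wid = false  [terminal]
22. n6.live = 7  [S₁.live - 10]
23. n6.pre = "vvww"  ["v" ++ S₁.pre]
24. n6.env = "rvww"  ["r" ++ S₁.pre]
25. n0.live = 10  [a.lab + S₀.off - 19]
26. n0.pre = "xrvww"  ["x" ++ S₂.env]
27. n0.env = "qxvv"  ["q" ++ S₁.pre]

17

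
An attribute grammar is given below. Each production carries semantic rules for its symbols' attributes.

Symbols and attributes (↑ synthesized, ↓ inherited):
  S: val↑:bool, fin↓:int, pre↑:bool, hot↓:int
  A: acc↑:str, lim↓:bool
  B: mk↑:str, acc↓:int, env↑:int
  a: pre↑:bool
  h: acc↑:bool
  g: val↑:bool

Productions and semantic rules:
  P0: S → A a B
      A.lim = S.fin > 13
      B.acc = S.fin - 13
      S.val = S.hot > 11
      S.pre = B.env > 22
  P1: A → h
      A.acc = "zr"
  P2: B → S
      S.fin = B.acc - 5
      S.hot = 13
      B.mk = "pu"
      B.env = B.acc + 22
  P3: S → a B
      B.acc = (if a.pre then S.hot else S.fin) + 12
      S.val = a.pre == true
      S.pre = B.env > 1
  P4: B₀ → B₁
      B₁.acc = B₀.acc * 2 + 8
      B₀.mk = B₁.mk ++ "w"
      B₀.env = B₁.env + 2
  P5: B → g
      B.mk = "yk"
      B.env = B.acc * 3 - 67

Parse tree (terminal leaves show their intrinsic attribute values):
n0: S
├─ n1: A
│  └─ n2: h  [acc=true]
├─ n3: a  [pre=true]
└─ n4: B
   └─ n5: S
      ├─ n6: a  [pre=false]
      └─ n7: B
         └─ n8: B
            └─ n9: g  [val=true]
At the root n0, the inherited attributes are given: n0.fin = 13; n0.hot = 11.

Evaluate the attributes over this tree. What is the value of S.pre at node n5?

false

1. n0.fin = 13  [given at root]
2. n0.hot = 11  [given at root]
3. n1.lim = false  [S.fin > 13]
4. n2.acc = true  [terminal]
5. n1.acc = "zr"  ["zr"]
6. n3.pre = true  [terminal]
7. n4.acc = 0  [S.fin - 13]
8. n5.fin = -5  [B.acc - 5]
9. n5.hot = 13  [13]
10. n6.pre = false  [terminal]
11. n7.acc = 7  [(if a.pre then S.hot else S.fin) + 12]
12. n8.acc = 22  [B₀.acc * 2 + 8]
13. n9.val = true  [terminal]
14. n8.mk = "yk"  ["yk"]
15. n8.env = -1  [B.acc * 3 - 67]
16. n7.mk = "ykw"  [B₁.mk ++ "w"]
17. n7.env = 1  [B₁.env + 2]
18. n5.val = false  [a.pre == true]
19. n5.pre = false  [B.env > 1]
20. n4.mk = "pu"  ["pu"]
21. n4.env = 22  [B.acc + 22]
22. n0.val = false  [S.hot > 11]
23. n0.pre = false  [B.env > 22]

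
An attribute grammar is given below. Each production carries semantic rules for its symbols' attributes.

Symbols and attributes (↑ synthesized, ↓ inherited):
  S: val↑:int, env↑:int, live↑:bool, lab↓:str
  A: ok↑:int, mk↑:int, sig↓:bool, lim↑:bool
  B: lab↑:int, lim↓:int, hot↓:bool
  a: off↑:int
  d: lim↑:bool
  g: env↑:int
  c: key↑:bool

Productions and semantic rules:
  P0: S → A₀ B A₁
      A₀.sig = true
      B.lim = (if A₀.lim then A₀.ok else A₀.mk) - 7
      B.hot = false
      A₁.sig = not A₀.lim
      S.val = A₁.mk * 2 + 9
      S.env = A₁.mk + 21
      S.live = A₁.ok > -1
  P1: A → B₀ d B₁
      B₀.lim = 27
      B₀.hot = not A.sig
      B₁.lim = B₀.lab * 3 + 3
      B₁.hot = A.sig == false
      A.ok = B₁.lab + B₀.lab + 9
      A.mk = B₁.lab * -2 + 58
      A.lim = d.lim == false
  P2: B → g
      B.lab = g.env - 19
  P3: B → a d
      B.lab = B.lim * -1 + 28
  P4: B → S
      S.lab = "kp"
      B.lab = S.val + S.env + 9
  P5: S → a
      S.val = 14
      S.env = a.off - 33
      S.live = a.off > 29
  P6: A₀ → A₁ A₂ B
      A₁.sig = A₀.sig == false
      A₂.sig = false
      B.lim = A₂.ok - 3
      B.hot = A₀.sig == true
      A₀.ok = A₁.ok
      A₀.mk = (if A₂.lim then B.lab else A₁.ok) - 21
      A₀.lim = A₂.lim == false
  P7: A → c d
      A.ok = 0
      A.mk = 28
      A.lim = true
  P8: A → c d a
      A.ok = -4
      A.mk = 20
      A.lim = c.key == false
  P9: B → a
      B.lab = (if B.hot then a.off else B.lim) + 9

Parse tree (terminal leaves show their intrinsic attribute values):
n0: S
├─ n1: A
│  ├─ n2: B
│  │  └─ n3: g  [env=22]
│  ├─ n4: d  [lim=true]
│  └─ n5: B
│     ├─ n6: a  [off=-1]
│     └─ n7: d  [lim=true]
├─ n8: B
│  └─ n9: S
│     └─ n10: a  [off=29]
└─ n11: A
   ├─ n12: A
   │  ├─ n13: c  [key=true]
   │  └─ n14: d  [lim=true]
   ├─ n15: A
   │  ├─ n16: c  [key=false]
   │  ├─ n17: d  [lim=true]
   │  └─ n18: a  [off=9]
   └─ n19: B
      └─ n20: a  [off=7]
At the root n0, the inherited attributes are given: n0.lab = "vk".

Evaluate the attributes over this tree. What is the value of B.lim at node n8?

19

1. n0.lab = "vk"  [given at root]
2. n1.sig = true  [true]
3. n2.lim = 27  [27]
4. n2.hot = false  [not A.sig]
5. n3.env = 22  [terminal]
6. n2.lab = 3  [g.env - 19]
7. n4.lim = true  [terminal]
8. n5.lim = 12  [B₀.lab * 3 + 3]
9. n5.hot = false  [A.sig == false]
10. n6.off = -1  [terminal]
11. n7.lim = true  [terminal]
12. n5.lab = 16  [B.lim * -1 + 28]
13. n1.ok = 28  [B₁.lab + B₀.lab + 9]
14. n1.mk = 26  [B₁.lab * -2 + 58]
15. n1.lim = false  [d.lim == false]
16. n8.lim = 19  [(if A₀.lim then A₀.ok else A₀.mk) - 7]
17. n8.hot = false  [false]
18. n9.lab = "kp"  ["kp"]
19. n10.off = 29  [terminal]
20. n9.val = 14  [14]
21. n9.env = -4  [a.off - 33]
22. n9.live = false  [a.off > 29]
23. n8.lab = 19  [S.val + S.env + 9]
24. n11.sig = true  [not A₀.lim]
25. n12.sig = false  [A₀.sig == false]
26. n13.key = true  [terminal]
27. n14.lim = true  [terminal]
28. n12.ok = 0  [0]
29. n12.mk = 28  [28]
30. n12.lim = true  [true]
31. n15.sig = false  [false]
32. n16.key = false  [terminal]
33. n17.lim = true  [terminal]
34. n18.off = 9  [terminal]
35. n15.ok = -4  [-4]
36. n15.mk = 20  [20]
37. n15.lim = true  [c.key == false]
38. n19.lim = -7  [A₂.ok - 3]
39. n19.hot = true  [A₀.sig == true]
40. n20.off = 7  [terminal]
41. n19.lab = 16  [(if B.hot then a.off else B.lim) + 9]
42. n11.ok = 0  [A₁.ok]
43. n11.mk = -5  [(if A₂.lim then B.lab else A₁.ok) - 21]
44. n11.lim = false  [A₂.lim == false]
45. n0.val = -1  [A₁.mk * 2 + 9]
46. n0.env = 16  [A₁.mk + 21]
47. n0.live = true  [A₁.ok > -1]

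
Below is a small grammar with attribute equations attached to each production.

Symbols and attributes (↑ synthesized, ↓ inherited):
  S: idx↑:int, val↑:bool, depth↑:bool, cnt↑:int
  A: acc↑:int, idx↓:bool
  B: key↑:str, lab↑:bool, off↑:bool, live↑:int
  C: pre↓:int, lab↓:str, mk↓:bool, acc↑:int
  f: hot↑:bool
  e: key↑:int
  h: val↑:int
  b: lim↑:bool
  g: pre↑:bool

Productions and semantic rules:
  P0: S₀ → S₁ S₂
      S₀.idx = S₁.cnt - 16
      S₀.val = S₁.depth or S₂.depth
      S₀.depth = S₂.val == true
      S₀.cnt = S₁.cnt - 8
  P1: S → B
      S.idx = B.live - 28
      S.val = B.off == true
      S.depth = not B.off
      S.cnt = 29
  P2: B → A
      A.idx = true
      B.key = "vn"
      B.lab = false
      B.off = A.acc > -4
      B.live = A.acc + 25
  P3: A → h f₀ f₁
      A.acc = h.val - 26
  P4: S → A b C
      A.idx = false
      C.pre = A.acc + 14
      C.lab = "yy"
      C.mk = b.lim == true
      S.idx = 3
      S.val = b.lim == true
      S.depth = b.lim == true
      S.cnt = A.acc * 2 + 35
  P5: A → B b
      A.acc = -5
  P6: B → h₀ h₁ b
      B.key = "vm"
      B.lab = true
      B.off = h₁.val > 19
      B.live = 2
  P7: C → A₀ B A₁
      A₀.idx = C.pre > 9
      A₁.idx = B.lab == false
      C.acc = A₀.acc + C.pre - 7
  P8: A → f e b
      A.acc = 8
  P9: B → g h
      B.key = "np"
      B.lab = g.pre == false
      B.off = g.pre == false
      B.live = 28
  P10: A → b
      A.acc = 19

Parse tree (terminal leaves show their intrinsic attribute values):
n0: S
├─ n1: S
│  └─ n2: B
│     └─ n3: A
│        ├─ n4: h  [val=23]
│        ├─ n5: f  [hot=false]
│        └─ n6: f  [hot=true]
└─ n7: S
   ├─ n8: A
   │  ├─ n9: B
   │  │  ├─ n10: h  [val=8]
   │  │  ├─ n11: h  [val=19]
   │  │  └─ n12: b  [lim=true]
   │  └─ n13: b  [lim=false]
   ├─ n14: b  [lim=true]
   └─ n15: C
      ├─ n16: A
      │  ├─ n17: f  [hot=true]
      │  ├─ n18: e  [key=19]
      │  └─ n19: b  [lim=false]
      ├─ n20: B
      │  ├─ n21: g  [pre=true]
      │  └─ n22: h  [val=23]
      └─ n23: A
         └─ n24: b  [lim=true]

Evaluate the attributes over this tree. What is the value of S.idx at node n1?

1. n3.idx = true  [true]
2. n4.val = 23  [terminal]
3. n5.hot = false  [terminal]
4. n6.hot = true  [terminal]
5. n3.acc = -3  [h.val - 26]
6. n2.key = "vn"  ["vn"]
7. n2.lab = false  [false]
8. n2.off = true  [A.acc > -4]
9. n2.live = 22  [A.acc + 25]
10. n1.idx = -6  [B.live - 28]
11. n1.val = true  [B.off == true]
12. n1.depth = false  [not B.off]
13. n1.cnt = 29  [29]
14. n8.idx = false  [false]
15. n10.val = 8  [terminal]
16. n11.val = 19  [terminal]
17. n12.lim = true  [terminal]
18. n9.key = "vm"  ["vm"]
19. n9.lab = true  [true]
20. n9.off = false  [h₁.val > 19]
21. n9.live = 2  [2]
22. n13.lim = false  [terminal]
23. n8.acc = -5  [-5]
24. n14.lim = true  [terminal]
25. n15.pre = 9  [A.acc + 14]
26. n15.lab = "yy"  ["yy"]
27. n15.mk = true  [b.lim == true]
28. n16.idx = false  [C.pre > 9]
29. n17.hot = true  [terminal]
30. n18.key = 19  [terminal]
31. n19.lim = false  [terminal]
32. n16.acc = 8  [8]
33. n21.pre = true  [terminal]
34. n22.val = 23  [terminal]
35. n20.key = "np"  ["np"]
36. n20.lab = false  [g.pre == false]
37. n20.off = false  [g.pre == false]
38. n20.live = 28  [28]
39. n23.idx = true  [B.lab == false]
40. n24.lim = true  [terminal]
41. n23.acc = 19  [19]
42. n15.acc = 10  [A₀.acc + C.pre - 7]
43. n7.idx = 3  [3]
44. n7.val = true  [b.lim == true]
45. n7.depth = true  [b.lim == true]
46. n7.cnt = 25  [A.acc * 2 + 35]
47. n0.idx = 13  [S₁.cnt - 16]
48. n0.val = true  [S₁.depth or S₂.depth]
49. n0.depth = true  [S₂.val == true]
50. n0.cnt = 21  [S₁.cnt - 8]

-6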